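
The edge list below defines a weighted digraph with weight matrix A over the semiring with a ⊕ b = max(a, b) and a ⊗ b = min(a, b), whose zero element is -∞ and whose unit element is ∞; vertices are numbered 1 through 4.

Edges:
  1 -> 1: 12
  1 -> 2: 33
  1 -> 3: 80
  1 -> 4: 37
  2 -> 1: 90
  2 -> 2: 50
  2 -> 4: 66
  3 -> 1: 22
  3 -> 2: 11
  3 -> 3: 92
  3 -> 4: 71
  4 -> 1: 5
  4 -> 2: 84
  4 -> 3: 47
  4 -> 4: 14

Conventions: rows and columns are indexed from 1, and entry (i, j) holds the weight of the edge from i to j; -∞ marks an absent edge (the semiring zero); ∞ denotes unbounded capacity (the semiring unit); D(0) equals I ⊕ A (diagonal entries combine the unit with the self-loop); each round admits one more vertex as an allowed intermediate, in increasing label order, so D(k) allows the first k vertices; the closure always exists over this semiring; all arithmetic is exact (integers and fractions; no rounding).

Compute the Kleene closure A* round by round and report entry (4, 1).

D(0):
  [∞, 33, 80, 37]
  [90, ∞, -∞, 66]
  [22, 11, ∞, 71]
  [5, 84, 47, ∞]
D(1):
  [∞, 33, 80, 37]
  [90, ∞, 80, 66]
  [22, 22, ∞, 71]
  [5, 84, 47, ∞]
D(2):
  [∞, 33, 80, 37]
  [90, ∞, 80, 66]
  [22, 22, ∞, 71]
  [84, 84, 80, ∞]
D(3):
  [∞, 33, 80, 71]
  [90, ∞, 80, 71]
  [22, 22, ∞, 71]
  [84, 84, 80, ∞]
D(4):
  [∞, 71, 80, 71]
  [90, ∞, 80, 71]
  [71, 71, ∞, 71]
  [84, 84, 80, ∞]
Answer: A*[4][1] = 84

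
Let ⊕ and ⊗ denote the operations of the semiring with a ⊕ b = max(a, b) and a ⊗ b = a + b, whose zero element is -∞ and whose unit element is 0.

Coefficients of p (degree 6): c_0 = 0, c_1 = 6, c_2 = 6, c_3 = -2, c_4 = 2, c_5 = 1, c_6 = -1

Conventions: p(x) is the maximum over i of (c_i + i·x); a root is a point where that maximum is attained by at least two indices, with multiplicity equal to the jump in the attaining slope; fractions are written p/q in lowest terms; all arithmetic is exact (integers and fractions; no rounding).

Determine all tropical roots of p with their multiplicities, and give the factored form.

hull edge (i=0, c=0) to (i=1, c=6): slope 6, span 1
hull edge (i=1, c=6) to (i=2, c=6): slope 0, span 1
hull edge (i=2, c=6) to (i=5, c=1): slope -5/3, span 3
hull edge (i=5, c=1) to (i=6, c=-1): slope -2, span 1
Factored form: p(x) = -1 ⊗ (x ⊕ (-6)) ⊗ (x ⊕ 0) ⊗ (x ⊕ 5/3) ⊗ (x ⊕ 5/3) ⊗ (x ⊕ 5/3) ⊗ (x ⊕ 2)
Answer: roots = -6 (mult 1), 0 (mult 1), 5/3 (mult 3), 2 (mult 1)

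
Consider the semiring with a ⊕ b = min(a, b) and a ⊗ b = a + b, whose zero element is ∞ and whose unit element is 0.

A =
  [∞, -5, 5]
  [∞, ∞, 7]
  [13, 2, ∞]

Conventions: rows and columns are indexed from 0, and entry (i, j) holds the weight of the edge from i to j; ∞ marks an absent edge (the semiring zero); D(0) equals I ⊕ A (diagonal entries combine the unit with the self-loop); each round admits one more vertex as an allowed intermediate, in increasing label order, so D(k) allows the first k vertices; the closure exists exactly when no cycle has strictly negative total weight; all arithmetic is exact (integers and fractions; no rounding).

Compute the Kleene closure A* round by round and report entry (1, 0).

D(0):
  [0, -5, 5]
  [∞, 0, 7]
  [13, 2, 0]
D(1):
  [0, -5, 5]
  [∞, 0, 7]
  [13, 2, 0]
D(2):
  [0, -5, 2]
  [∞, 0, 7]
  [13, 2, 0]
D(3):
  [0, -5, 2]
  [20, 0, 7]
  [13, 2, 0]
Answer: A*[1][0] = 20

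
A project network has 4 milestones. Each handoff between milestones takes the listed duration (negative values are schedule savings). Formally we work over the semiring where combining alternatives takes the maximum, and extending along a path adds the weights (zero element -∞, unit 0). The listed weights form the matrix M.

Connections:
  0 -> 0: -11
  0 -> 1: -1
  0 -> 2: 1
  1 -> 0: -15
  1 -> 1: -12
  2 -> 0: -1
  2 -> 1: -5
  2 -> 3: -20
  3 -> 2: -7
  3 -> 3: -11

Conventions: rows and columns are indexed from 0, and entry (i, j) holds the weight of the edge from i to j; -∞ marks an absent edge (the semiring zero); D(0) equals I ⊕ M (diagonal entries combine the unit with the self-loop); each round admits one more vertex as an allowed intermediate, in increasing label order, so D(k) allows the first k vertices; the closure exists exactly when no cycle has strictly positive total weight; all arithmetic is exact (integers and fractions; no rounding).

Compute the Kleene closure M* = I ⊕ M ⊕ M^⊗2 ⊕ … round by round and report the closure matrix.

D(0):
  [0, -1, 1, -∞]
  [-15, 0, -∞, -∞]
  [-1, -5, 0, -20]
  [-∞, -∞, -7, 0]
D(1):
  [0, -1, 1, -∞]
  [-15, 0, -14, -∞]
  [-1, -2, 0, -20]
  [-∞, -∞, -7, 0]
D(2):
  [0, -1, 1, -∞]
  [-15, 0, -14, -∞]
  [-1, -2, 0, -20]
  [-∞, -∞, -7, 0]
D(3):
  [0, -1, 1, -19]
  [-15, 0, -14, -34]
  [-1, -2, 0, -20]
  [-8, -9, -7, 0]
D(4):
  [0, -1, 1, -19]
  [-15, 0, -14, -34]
  [-1, -2, 0, -20]
  [-8, -9, -7, 0]
Answer: M* = [[0, -1, 1, -19], [-15, 0, -14, -34], [-1, -2, 0, -20], [-8, -9, -7, 0]]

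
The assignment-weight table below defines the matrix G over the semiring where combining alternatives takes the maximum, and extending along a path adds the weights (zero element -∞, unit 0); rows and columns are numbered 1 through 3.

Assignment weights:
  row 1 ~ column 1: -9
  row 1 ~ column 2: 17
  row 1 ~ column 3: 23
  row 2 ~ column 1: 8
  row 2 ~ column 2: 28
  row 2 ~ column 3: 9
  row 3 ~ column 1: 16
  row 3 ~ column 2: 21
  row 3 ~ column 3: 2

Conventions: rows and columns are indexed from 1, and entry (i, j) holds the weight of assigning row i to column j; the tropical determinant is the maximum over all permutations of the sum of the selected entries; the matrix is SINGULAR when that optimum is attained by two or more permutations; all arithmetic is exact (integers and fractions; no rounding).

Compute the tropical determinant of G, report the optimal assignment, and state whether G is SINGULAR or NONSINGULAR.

σ = (1, 2, 3): (-9) + 28 + 2 = 21
σ = (1, 3, 2): (-9) + 9 + 21 = 21
σ = (2, 1, 3): 17 + 8 + 2 = 27
σ = (2, 3, 1): 17 + 9 + 16 = 42
σ = (3, 1, 2): 23 + 8 + 21 = 52
σ = (3, 2, 1): 23 + 28 + 16 = 67
Optimal value attained by: σ = (3, 2, 1).
Answer: det⊕(G) = 67; verdict: NONSINGULAR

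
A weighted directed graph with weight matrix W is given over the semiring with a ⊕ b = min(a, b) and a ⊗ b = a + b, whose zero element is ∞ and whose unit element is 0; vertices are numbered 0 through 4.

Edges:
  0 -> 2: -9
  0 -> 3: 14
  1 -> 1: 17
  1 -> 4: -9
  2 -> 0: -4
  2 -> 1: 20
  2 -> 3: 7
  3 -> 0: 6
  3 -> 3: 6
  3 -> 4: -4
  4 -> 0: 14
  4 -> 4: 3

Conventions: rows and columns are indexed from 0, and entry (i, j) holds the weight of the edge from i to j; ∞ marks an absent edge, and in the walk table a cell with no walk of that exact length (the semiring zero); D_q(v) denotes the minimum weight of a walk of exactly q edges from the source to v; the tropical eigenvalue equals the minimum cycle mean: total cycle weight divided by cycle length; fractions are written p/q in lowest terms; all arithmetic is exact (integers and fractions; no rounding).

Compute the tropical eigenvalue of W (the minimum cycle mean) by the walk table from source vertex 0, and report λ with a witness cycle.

q=0: [0, ∞, ∞, ∞, ∞]
q=1: [∞, ∞, -9, 14, ∞]
q=2: [-13, 11, ∞, -2, 10]
q=3: [4, 28, -22, 1, -6]
q=4: [-26, -2, -5, -15, -3]
q=5: [-9, 15, -35, -12, -19]
Optimal cycle mean attained by: cycle 0->2->0, total (-9) + (-4), length 2.
Answer: λ = -13/2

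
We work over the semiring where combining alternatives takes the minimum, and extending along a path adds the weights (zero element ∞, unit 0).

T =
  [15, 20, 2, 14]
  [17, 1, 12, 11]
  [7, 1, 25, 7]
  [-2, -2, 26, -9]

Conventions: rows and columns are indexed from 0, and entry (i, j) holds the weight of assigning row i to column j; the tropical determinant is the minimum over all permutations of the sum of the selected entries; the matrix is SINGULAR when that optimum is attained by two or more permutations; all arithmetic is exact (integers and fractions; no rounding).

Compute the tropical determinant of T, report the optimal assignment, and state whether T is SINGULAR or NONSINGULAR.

σ = (0, 1, 2, 3): 15 + 1 + 25 + (-9) = 32
σ = (0, 1, 3, 2): 15 + 1 + 7 + 26 = 49
σ = (0, 2, 1, 3): 15 + 12 + 1 + (-9) = 19
σ = (0, 2, 3, 1): 15 + 12 + 7 + (-2) = 32
σ = (0, 3, 1, 2): 15 + 11 + 1 + 26 = 53
σ = (0, 3, 2, 1): 15 + 11 + 25 + (-2) = 49
σ = (1, 0, 2, 3): 20 + 17 + 25 + (-9) = 53
σ = (1, 0, 3, 2): 20 + 17 + 7 + 26 = 70
σ = (1, 2, 0, 3): 20 + 12 + 7 + (-9) = 30
σ = (1, 2, 3, 0): 20 + 12 + 7 + (-2) = 37
σ = (1, 3, 0, 2): 20 + 11 + 7 + 26 = 64
σ = (1, 3, 2, 0): 20 + 11 + 25 + (-2) = 54
σ = (2, 0, 1, 3): 2 + 17 + 1 + (-9) = 11
σ = (2, 0, 3, 1): 2 + 17 + 7 + (-2) = 24
σ = (2, 1, 0, 3): 2 + 1 + 7 + (-9) = 1
σ = (2, 1, 3, 0): 2 + 1 + 7 + (-2) = 8
σ = (2, 3, 0, 1): 2 + 11 + 7 + (-2) = 18
σ = (2, 3, 1, 0): 2 + 11 + 1 + (-2) = 12
σ = (3, 0, 1, 2): 14 + 17 + 1 + 26 = 58
σ = (3, 0, 2, 1): 14 + 17 + 25 + (-2) = 54
σ = (3, 1, 0, 2): 14 + 1 + 7 + 26 = 48
σ = (3, 1, 2, 0): 14 + 1 + 25 + (-2) = 38
σ = (3, 2, 0, 1): 14 + 12 + 7 + (-2) = 31
σ = (3, 2, 1, 0): 14 + 12 + 1 + (-2) = 25
Optimal value attained by: σ = (2, 1, 0, 3).
Answer: det⊕(T) = 1; verdict: NONSINGULAR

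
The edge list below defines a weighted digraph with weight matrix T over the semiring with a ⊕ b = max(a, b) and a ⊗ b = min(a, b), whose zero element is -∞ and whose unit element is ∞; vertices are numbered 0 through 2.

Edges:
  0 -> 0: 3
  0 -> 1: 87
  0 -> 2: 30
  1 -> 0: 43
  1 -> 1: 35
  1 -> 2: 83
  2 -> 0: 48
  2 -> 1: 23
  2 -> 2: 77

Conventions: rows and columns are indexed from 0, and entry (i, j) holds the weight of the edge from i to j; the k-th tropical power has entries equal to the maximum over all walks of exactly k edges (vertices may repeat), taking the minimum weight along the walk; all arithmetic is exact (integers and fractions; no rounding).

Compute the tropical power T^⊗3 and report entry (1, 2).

T^⊗2:
  [43, 35, 83]
  [48, 43, 77]
  [48, 48, 77]
T^⊗3:
  [48, 43, 77]
  [48, 48, 77]
  [48, 48, 77]
Key observation: the optimum is the walk 1->2->2->2, with weight 83 min 77 min 77 = 77.
Optimal value attained by: walk 1->2->2->2.
Answer: (T^⊗3)[1][2] = 77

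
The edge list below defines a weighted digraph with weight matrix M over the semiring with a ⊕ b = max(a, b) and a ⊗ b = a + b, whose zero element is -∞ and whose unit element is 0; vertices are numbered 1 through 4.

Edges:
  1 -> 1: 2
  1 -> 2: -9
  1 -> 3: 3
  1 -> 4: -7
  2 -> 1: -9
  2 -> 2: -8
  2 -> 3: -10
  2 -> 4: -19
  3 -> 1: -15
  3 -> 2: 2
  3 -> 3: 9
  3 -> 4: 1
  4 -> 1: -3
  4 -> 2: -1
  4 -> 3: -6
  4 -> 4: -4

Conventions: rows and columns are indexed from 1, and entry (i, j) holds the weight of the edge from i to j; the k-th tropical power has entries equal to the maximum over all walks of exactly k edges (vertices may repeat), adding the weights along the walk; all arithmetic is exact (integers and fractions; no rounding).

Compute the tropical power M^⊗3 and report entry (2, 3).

M^⊗2:
  [4, 5, 12, 4]
  [-7, -8, -1, -9]
  [-2, 11, 18, 10]
  [-1, -4, 3, -5]
M^⊗3:
  [6, 14, 21, 13]
  [-5, 1, 8, 0]
  [7, 20, 27, 19]
  [1, 5, 12, 4]
Key observation: the optimum is the walk 2->3->3->3, with weight (-10) + 9 + 9 = 8.
Optimal value attained by: walk 2->3->3->3.
Answer: (M^⊗3)[2][3] = 8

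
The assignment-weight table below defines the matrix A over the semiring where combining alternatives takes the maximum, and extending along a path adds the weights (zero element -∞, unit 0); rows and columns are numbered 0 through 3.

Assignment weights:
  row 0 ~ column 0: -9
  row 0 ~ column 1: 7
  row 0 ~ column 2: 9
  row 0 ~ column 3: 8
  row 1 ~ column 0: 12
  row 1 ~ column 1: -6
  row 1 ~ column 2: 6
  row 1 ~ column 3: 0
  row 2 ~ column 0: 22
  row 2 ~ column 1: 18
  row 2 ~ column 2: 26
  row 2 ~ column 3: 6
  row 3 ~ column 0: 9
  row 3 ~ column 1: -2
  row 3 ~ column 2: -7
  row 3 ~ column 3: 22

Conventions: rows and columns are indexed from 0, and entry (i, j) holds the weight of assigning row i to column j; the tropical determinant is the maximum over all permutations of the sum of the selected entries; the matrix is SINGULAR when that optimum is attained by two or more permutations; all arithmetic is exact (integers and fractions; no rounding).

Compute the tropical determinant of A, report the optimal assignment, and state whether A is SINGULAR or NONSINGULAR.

σ = (0, 1, 2, 3): (-9) + (-6) + 26 + 22 = 33
σ = (0, 1, 3, 2): (-9) + (-6) + 6 + (-7) = -16
σ = (0, 2, 1, 3): (-9) + 6 + 18 + 22 = 37
σ = (0, 2, 3, 1): (-9) + 6 + 6 + (-2) = 1
σ = (0, 3, 1, 2): (-9) + 0 + 18 + (-7) = 2
σ = (0, 3, 2, 1): (-9) + 0 + 26 + (-2) = 15
σ = (1, 0, 2, 3): 7 + 12 + 26 + 22 = 67
σ = (1, 0, 3, 2): 7 + 12 + 6 + (-7) = 18
σ = (1, 2, 0, 3): 7 + 6 + 22 + 22 = 57
σ = (1, 2, 3, 0): 7 + 6 + 6 + 9 = 28
σ = (1, 3, 0, 2): 7 + 0 + 22 + (-7) = 22
σ = (1, 3, 2, 0): 7 + 0 + 26 + 9 = 42
σ = (2, 0, 1, 3): 9 + 12 + 18 + 22 = 61
σ = (2, 0, 3, 1): 9 + 12 + 6 + (-2) = 25
σ = (2, 1, 0, 3): 9 + (-6) + 22 + 22 = 47
σ = (2, 1, 3, 0): 9 + (-6) + 6 + 9 = 18
σ = (2, 3, 0, 1): 9 + 0 + 22 + (-2) = 29
σ = (2, 3, 1, 0): 9 + 0 + 18 + 9 = 36
σ = (3, 0, 1, 2): 8 + 12 + 18 + (-7) = 31
σ = (3, 0, 2, 1): 8 + 12 + 26 + (-2) = 44
σ = (3, 1, 0, 2): 8 + (-6) + 22 + (-7) = 17
σ = (3, 1, 2, 0): 8 + (-6) + 26 + 9 = 37
σ = (3, 2, 0, 1): 8 + 6 + 22 + (-2) = 34
σ = (3, 2, 1, 0): 8 + 6 + 18 + 9 = 41
Optimal value attained by: σ = (1, 0, 2, 3).
Answer: det⊕(A) = 67; verdict: NONSINGULAR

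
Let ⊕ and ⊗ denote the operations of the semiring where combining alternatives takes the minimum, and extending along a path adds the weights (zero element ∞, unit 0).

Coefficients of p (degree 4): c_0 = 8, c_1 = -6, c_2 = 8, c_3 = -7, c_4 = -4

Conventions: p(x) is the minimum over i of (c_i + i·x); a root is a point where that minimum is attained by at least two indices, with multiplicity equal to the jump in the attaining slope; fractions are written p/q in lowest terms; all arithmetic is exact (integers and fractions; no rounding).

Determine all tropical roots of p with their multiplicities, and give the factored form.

hull edge (i=0, c=8) to (i=1, c=-6): slope -14, span 1
hull edge (i=1, c=-6) to (i=3, c=-7): slope -1/2, span 2
hull edge (i=3, c=-7) to (i=4, c=-4): slope 3, span 1
Factored form: p(x) = -4 ⊗ (x ⊕ (-3)) ⊗ (x ⊕ 1/2) ⊗ (x ⊕ 1/2) ⊗ (x ⊕ 14)
Answer: roots = -3 (mult 1), 1/2 (mult 2), 14 (mult 1)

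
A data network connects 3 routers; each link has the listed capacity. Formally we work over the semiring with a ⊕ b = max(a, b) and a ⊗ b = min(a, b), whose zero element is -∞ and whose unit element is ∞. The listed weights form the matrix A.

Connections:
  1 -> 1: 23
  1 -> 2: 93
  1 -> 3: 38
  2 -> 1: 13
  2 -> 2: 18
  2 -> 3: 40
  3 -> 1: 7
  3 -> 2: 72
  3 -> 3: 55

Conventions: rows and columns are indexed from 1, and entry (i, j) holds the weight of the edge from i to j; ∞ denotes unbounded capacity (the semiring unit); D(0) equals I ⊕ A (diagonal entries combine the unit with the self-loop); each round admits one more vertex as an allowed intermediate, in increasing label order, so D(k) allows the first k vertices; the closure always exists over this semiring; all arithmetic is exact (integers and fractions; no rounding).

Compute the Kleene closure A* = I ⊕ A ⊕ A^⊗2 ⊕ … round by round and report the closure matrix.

D(0):
  [∞, 93, 38]
  [13, ∞, 40]
  [7, 72, ∞]
D(1):
  [∞, 93, 38]
  [13, ∞, 40]
  [7, 72, ∞]
D(2):
  [∞, 93, 40]
  [13, ∞, 40]
  [13, 72, ∞]
D(3):
  [∞, 93, 40]
  [13, ∞, 40]
  [13, 72, ∞]
Answer: A* = [[∞, 93, 40], [13, ∞, 40], [13, 72, ∞]]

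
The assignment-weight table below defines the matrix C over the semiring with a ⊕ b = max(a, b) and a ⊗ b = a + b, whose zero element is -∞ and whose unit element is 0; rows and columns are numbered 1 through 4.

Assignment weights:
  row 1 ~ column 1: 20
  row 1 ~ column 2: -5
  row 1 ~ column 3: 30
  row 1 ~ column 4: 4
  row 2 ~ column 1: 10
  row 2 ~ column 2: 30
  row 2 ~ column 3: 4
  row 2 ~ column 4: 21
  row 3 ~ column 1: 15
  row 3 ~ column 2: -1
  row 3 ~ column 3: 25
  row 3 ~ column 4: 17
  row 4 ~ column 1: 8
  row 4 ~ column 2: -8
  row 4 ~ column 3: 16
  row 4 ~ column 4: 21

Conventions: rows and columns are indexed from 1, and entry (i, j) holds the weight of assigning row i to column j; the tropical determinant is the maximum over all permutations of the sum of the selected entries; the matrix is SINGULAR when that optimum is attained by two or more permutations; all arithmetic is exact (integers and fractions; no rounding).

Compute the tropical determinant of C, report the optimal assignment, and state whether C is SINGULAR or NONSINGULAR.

σ = (1, 2, 3, 4): 20 + 30 + 25 + 21 = 96
σ = (1, 2, 4, 3): 20 + 30 + 17 + 16 = 83
σ = (1, 3, 2, 4): 20 + 4 + (-1) + 21 = 44
σ = (1, 3, 4, 2): 20 + 4 + 17 + (-8) = 33
σ = (1, 4, 2, 3): 20 + 21 + (-1) + 16 = 56
σ = (1, 4, 3, 2): 20 + 21 + 25 + (-8) = 58
σ = (2, 1, 3, 4): (-5) + 10 + 25 + 21 = 51
σ = (2, 1, 4, 3): (-5) + 10 + 17 + 16 = 38
σ = (2, 3, 1, 4): (-5) + 4 + 15 + 21 = 35
σ = (2, 3, 4, 1): (-5) + 4 + 17 + 8 = 24
σ = (2, 4, 1, 3): (-5) + 21 + 15 + 16 = 47
σ = (2, 4, 3, 1): (-5) + 21 + 25 + 8 = 49
σ = (3, 1, 2, 4): 30 + 10 + (-1) + 21 = 60
σ = (3, 1, 4, 2): 30 + 10 + 17 + (-8) = 49
σ = (3, 2, 1, 4): 30 + 30 + 15 + 21 = 96
σ = (3, 2, 4, 1): 30 + 30 + 17 + 8 = 85
σ = (3, 4, 1, 2): 30 + 21 + 15 + (-8) = 58
σ = (3, 4, 2, 1): 30 + 21 + (-1) + 8 = 58
σ = (4, 1, 2, 3): 4 + 10 + (-1) + 16 = 29
σ = (4, 1, 3, 2): 4 + 10 + 25 + (-8) = 31
σ = (4, 2, 1, 3): 4 + 30 + 15 + 16 = 65
σ = (4, 2, 3, 1): 4 + 30 + 25 + 8 = 67
σ = (4, 3, 1, 2): 4 + 4 + 15 + (-8) = 15
σ = (4, 3, 2, 1): 4 + 4 + (-1) + 8 = 15
Optimal value attained by: σ = (1, 2, 3, 4).
Answer: det⊕(C) = 96; verdict: SINGULAR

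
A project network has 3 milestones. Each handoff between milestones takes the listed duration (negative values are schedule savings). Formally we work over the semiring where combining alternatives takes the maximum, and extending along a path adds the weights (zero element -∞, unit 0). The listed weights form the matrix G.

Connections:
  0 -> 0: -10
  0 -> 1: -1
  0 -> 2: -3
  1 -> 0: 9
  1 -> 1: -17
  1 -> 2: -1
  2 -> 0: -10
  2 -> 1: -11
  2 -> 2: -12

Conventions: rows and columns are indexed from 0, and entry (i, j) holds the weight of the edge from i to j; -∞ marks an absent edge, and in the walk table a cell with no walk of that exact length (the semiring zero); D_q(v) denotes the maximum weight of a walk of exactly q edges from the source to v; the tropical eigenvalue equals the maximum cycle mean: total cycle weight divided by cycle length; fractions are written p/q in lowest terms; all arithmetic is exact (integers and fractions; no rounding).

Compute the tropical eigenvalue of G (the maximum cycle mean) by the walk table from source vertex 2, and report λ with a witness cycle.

q=0: [-∞, -∞, 0]
q=1: [-10, -11, -12]
q=2: [-2, -11, -12]
q=3: [-2, -3, -5]
Optimal cycle mean attained by: cycle 0->1->0, total (-1) + 9, length 2.
Answer: λ = 4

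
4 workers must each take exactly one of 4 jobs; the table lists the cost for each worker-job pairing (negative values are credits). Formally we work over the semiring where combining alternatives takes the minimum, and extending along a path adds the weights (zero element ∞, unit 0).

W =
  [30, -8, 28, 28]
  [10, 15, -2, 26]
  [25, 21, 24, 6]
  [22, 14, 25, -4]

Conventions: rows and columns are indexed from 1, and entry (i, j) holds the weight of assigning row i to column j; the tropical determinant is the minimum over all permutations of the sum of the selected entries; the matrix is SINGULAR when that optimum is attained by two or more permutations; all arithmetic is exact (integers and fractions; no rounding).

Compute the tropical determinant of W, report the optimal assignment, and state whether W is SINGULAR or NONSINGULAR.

σ = (1, 2, 3, 4): 30 + 15 + 24 + (-4) = 65
σ = (1, 2, 4, 3): 30 + 15 + 6 + 25 = 76
σ = (1, 3, 2, 4): 30 + (-2) + 21 + (-4) = 45
σ = (1, 3, 4, 2): 30 + (-2) + 6 + 14 = 48
σ = (1, 4, 2, 3): 30 + 26 + 21 + 25 = 102
σ = (1, 4, 3, 2): 30 + 26 + 24 + 14 = 94
σ = (2, 1, 3, 4): (-8) + 10 + 24 + (-4) = 22
σ = (2, 1, 4, 3): (-8) + 10 + 6 + 25 = 33
σ = (2, 3, 1, 4): (-8) + (-2) + 25 + (-4) = 11
σ = (2, 3, 4, 1): (-8) + (-2) + 6 + 22 = 18
σ = (2, 4, 1, 3): (-8) + 26 + 25 + 25 = 68
σ = (2, 4, 3, 1): (-8) + 26 + 24 + 22 = 64
σ = (3, 1, 2, 4): 28 + 10 + 21 + (-4) = 55
σ = (3, 1, 4, 2): 28 + 10 + 6 + 14 = 58
σ = (3, 2, 1, 4): 28 + 15 + 25 + (-4) = 64
σ = (3, 2, 4, 1): 28 + 15 + 6 + 22 = 71
σ = (3, 4, 1, 2): 28 + 26 + 25 + 14 = 93
σ = (3, 4, 2, 1): 28 + 26 + 21 + 22 = 97
σ = (4, 1, 2, 3): 28 + 10 + 21 + 25 = 84
σ = (4, 1, 3, 2): 28 + 10 + 24 + 14 = 76
σ = (4, 2, 1, 3): 28 + 15 + 25 + 25 = 93
σ = (4, 2, 3, 1): 28 + 15 + 24 + 22 = 89
σ = (4, 3, 1, 2): 28 + (-2) + 25 + 14 = 65
σ = (4, 3, 2, 1): 28 + (-2) + 21 + 22 = 69
Optimal value attained by: σ = (2, 3, 1, 4).
Answer: det⊕(W) = 11; verdict: NONSINGULAR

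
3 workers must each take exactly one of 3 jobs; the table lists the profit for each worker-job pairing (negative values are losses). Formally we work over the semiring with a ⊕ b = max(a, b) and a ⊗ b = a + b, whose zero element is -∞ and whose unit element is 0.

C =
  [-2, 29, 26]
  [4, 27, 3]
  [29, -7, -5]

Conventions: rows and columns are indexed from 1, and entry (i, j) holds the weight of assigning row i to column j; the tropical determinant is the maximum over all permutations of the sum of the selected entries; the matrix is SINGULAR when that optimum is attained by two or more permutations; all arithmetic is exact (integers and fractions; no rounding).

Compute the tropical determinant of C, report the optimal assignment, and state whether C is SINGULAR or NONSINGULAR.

σ = (1, 2, 3): (-2) + 27 + (-5) = 20
σ = (1, 3, 2): (-2) + 3 + (-7) = -6
σ = (2, 1, 3): 29 + 4 + (-5) = 28
σ = (2, 3, 1): 29 + 3 + 29 = 61
σ = (3, 1, 2): 26 + 4 + (-7) = 23
σ = (3, 2, 1): 26 + 27 + 29 = 82
Optimal value attained by: σ = (3, 2, 1).
Answer: det⊕(C) = 82; verdict: NONSINGULAR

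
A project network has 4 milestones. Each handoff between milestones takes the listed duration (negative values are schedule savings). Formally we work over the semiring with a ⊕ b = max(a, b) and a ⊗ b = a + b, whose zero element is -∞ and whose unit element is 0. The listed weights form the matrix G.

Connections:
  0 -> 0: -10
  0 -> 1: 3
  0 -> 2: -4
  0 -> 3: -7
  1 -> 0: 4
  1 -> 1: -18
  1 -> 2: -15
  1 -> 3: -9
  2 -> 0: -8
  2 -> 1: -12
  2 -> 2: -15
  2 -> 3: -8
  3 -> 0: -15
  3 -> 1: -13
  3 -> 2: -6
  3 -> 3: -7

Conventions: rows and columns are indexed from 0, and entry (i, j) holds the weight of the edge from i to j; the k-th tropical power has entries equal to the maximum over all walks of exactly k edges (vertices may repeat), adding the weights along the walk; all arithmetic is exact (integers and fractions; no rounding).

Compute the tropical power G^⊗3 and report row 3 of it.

G^⊗2:
  [7, -7, -12, -6]
  [-6, 7, 0, -3]
  [-8, -5, -12, -15]
  [-9, -12, -13, -14]
G^⊗3:
  [-3, 10, 3, 0]
  [11, -3, -8, -2]
  [-1, -5, -12, -14]
  [-8, -6, -13, -16]
Answer: row 3 of G^⊗3 = [-8, -6, -13, -16]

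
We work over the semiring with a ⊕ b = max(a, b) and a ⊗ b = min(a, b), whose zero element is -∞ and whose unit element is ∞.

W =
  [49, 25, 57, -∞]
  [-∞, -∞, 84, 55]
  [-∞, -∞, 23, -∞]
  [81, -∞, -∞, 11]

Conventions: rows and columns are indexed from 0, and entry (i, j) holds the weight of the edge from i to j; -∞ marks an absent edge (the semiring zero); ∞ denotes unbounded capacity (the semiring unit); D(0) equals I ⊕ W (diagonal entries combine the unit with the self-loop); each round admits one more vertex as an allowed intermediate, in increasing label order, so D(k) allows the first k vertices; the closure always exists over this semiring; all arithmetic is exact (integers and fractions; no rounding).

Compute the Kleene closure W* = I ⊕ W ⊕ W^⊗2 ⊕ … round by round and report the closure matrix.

D(0):
  [∞, 25, 57, -∞]
  [-∞, ∞, 84, 55]
  [-∞, -∞, ∞, -∞]
  [81, -∞, -∞, ∞]
D(1):
  [∞, 25, 57, -∞]
  [-∞, ∞, 84, 55]
  [-∞, -∞, ∞, -∞]
  [81, 25, 57, ∞]
D(2):
  [∞, 25, 57, 25]
  [-∞, ∞, 84, 55]
  [-∞, -∞, ∞, -∞]
  [81, 25, 57, ∞]
D(3):
  [∞, 25, 57, 25]
  [-∞, ∞, 84, 55]
  [-∞, -∞, ∞, -∞]
  [81, 25, 57, ∞]
D(4):
  [∞, 25, 57, 25]
  [55, ∞, 84, 55]
  [-∞, -∞, ∞, -∞]
  [81, 25, 57, ∞]
Answer: W* = [[∞, 25, 57, 25], [55, ∞, 84, 55], [-∞, -∞, ∞, -∞], [81, 25, 57, ∞]]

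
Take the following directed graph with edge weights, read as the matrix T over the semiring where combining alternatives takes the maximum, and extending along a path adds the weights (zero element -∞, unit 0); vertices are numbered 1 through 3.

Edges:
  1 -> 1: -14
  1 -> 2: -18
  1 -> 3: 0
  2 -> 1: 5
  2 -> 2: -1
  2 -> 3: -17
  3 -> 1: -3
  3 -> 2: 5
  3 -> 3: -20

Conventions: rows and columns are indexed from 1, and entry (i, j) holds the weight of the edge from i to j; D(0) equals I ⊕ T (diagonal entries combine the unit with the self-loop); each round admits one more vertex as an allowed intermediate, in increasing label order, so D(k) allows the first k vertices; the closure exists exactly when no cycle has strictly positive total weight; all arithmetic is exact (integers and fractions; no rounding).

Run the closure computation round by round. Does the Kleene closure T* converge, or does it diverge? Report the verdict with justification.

D(0):
  [0, -18, 0]
  [5, 0, -17]
  [-3, 5, 0]
D(1):
  [0, -18, 0]
  [5, 0, 5]
  [-3, 5, 0]
Detection: at round 2, diagonal entry (3, 3) turns strictly positive.
Key observation: the cycle 3->2->1->3 has total weight 5 + 5 + 0, which is strictly positive.
Answer: DIVERGES — positive cycle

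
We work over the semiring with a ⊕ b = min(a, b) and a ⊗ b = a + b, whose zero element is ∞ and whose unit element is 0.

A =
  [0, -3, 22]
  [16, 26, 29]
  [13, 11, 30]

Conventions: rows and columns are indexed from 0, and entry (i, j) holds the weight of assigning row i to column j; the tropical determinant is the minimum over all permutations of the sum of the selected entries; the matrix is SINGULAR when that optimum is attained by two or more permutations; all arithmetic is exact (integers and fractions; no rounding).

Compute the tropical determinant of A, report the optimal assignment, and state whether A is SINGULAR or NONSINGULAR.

σ = (0, 1, 2): 0 + 26 + 30 = 56
σ = (0, 2, 1): 0 + 29 + 11 = 40
σ = (1, 0, 2): (-3) + 16 + 30 = 43
σ = (1, 2, 0): (-3) + 29 + 13 = 39
σ = (2, 0, 1): 22 + 16 + 11 = 49
σ = (2, 1, 0): 22 + 26 + 13 = 61
Optimal value attained by: σ = (1, 2, 0).
Answer: det⊕(A) = 39; verdict: NONSINGULAR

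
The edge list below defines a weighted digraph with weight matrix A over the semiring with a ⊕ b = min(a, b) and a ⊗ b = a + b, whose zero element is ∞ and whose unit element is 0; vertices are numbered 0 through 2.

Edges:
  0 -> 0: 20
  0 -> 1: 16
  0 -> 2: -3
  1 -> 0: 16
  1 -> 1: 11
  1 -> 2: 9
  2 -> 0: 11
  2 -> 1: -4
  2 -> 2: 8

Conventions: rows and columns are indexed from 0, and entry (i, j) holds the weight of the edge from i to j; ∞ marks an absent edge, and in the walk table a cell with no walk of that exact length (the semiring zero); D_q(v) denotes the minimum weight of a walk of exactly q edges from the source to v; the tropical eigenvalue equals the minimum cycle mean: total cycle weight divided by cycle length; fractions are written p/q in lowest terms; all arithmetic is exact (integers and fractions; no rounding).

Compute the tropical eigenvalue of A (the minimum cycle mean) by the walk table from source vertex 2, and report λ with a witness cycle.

q=0: [∞, ∞, 0]
q=1: [11, -4, 8]
q=2: [12, 4, 5]
q=3: [16, 1, 9]
Optimal cycle mean attained by: cycle 1->2->1, total 9 + (-4), length 2.
Answer: λ = 5/2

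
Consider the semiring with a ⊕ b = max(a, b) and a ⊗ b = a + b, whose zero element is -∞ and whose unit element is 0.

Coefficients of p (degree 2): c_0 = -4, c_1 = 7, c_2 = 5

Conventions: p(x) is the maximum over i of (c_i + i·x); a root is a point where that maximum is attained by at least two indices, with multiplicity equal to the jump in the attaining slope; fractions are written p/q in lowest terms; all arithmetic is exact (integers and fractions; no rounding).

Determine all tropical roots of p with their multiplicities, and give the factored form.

hull edge (i=0, c=-4) to (i=1, c=7): slope 11, span 1
hull edge (i=1, c=7) to (i=2, c=5): slope -2, span 1
Factored form: p(x) = 5 ⊗ (x ⊕ (-11)) ⊗ (x ⊕ 2)
Answer: roots = -11 (mult 1), 2 (mult 1)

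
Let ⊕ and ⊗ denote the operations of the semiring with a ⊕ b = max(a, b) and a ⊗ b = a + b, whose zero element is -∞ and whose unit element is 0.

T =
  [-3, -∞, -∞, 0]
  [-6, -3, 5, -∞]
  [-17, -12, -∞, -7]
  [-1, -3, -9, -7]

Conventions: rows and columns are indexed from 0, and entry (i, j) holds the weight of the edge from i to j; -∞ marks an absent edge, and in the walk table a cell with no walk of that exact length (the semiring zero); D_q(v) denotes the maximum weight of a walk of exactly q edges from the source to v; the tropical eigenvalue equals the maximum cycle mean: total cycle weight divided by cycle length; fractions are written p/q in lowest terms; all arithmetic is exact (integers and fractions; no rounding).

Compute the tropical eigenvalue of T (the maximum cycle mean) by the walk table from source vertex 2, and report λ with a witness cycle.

q=0: [-∞, -∞, 0, -∞]
q=1: [-17, -12, -∞, -7]
q=2: [-8, -10, -7, -14]
q=3: [-11, -13, -5, -8]
q=4: [-9, -11, -8, -11]
Optimal cycle mean attained by: cycle 0->3->0, total 0 + (-1), length 2.
Answer: λ = -1/2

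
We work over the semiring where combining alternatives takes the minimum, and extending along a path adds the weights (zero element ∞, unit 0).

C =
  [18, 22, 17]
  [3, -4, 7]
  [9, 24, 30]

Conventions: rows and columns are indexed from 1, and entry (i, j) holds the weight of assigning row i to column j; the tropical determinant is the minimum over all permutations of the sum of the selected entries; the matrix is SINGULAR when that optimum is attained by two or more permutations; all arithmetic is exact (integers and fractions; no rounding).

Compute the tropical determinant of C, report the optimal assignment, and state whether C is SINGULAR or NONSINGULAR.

σ = (1, 2, 3): 18 + (-4) + 30 = 44
σ = (1, 3, 2): 18 + 7 + 24 = 49
σ = (2, 1, 3): 22 + 3 + 30 = 55
σ = (2, 3, 1): 22 + 7 + 9 = 38
σ = (3, 1, 2): 17 + 3 + 24 = 44
σ = (3, 2, 1): 17 + (-4) + 9 = 22
Optimal value attained by: σ = (3, 2, 1).
Answer: det⊕(C) = 22; verdict: NONSINGULAR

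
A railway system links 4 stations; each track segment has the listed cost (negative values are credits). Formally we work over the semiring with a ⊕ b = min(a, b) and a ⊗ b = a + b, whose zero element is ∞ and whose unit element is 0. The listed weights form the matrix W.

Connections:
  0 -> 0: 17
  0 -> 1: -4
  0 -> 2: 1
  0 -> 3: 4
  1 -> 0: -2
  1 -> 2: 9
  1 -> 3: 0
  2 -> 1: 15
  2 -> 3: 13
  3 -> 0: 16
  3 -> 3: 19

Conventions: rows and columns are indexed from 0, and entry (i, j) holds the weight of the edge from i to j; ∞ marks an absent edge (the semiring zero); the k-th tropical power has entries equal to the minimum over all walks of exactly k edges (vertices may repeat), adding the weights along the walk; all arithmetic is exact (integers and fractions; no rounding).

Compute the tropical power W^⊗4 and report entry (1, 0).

W^⊗2:
  [-6, 13, 5, -4]
  [15, -6, -1, 2]
  [13, ∞, 24, 15]
  [33, 12, 17, 20]
W^⊗3:
  [11, -10, -5, -2]
  [-8, 11, 3, -6]
  [30, 9, 14, 17]
  [10, 29, 21, 12]
W^⊗4:
  [-12, 7, -1, -10]
  [9, -12, -7, -4]
  [7, 26, 18, 9]
  [27, 6, 11, 14]
Key observation: the optimum is the walk 1->0->0->1->0, with weight (-2) + 17 + (-4) + (-2) = 9.
Optimal value attained by: walk 1->0->0->1->0.
Answer: (W^⊗4)[1][0] = 9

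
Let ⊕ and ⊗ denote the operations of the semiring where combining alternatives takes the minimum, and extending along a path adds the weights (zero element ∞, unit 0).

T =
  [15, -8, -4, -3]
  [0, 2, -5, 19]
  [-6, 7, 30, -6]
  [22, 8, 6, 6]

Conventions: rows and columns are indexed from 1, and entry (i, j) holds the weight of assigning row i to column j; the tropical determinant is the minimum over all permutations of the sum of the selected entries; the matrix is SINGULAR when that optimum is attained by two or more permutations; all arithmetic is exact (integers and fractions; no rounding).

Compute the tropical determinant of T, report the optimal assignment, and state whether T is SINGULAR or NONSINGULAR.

σ = (1, 2, 3, 4): 15 + 2 + 30 + 6 = 53
σ = (1, 2, 4, 3): 15 + 2 + (-6) + 6 = 17
σ = (1, 3, 2, 4): 15 + (-5) + 7 + 6 = 23
σ = (1, 3, 4, 2): 15 + (-5) + (-6) + 8 = 12
σ = (1, 4, 2, 3): 15 + 19 + 7 + 6 = 47
σ = (1, 4, 3, 2): 15 + 19 + 30 + 8 = 72
σ = (2, 1, 3, 4): (-8) + 0 + 30 + 6 = 28
σ = (2, 1, 4, 3): (-8) + 0 + (-6) + 6 = -8
σ = (2, 3, 1, 4): (-8) + (-5) + (-6) + 6 = -13
σ = (2, 3, 4, 1): (-8) + (-5) + (-6) + 22 = 3
σ = (2, 4, 1, 3): (-8) + 19 + (-6) + 6 = 11
σ = (2, 4, 3, 1): (-8) + 19 + 30 + 22 = 63
σ = (3, 1, 2, 4): (-4) + 0 + 7 + 6 = 9
σ = (3, 1, 4, 2): (-4) + 0 + (-6) + 8 = -2
σ = (3, 2, 1, 4): (-4) + 2 + (-6) + 6 = -2
σ = (3, 2, 4, 1): (-4) + 2 + (-6) + 22 = 14
σ = (3, 4, 1, 2): (-4) + 19 + (-6) + 8 = 17
σ = (3, 4, 2, 1): (-4) + 19 + 7 + 22 = 44
σ = (4, 1, 2, 3): (-3) + 0 + 7 + 6 = 10
σ = (4, 1, 3, 2): (-3) + 0 + 30 + 8 = 35
σ = (4, 2, 1, 3): (-3) + 2 + (-6) + 6 = -1
σ = (4, 2, 3, 1): (-3) + 2 + 30 + 22 = 51
σ = (4, 3, 1, 2): (-3) + (-5) + (-6) + 8 = -6
σ = (4, 3, 2, 1): (-3) + (-5) + 7 + 22 = 21
Optimal value attained by: σ = (2, 3, 1, 4).
Answer: det⊕(T) = -13; verdict: NONSINGULAR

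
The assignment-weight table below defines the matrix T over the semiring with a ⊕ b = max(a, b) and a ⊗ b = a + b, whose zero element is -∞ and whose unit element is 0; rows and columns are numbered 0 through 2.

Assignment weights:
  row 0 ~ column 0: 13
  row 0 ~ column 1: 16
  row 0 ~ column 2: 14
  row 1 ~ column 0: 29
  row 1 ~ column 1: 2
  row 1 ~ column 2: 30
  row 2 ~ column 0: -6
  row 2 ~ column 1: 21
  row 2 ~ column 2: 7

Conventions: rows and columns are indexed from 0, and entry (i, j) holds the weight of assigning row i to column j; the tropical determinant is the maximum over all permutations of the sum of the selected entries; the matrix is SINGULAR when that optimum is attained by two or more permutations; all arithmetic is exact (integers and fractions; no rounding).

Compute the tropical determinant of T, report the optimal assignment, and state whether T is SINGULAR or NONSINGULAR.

σ = (0, 1, 2): 13 + 2 + 7 = 22
σ = (0, 2, 1): 13 + 30 + 21 = 64
σ = (1, 0, 2): 16 + 29 + 7 = 52
σ = (1, 2, 0): 16 + 30 + (-6) = 40
σ = (2, 0, 1): 14 + 29 + 21 = 64
σ = (2, 1, 0): 14 + 2 + (-6) = 10
Optimal value attained by: σ = (0, 2, 1).
Answer: det⊕(T) = 64; verdict: SINGULAR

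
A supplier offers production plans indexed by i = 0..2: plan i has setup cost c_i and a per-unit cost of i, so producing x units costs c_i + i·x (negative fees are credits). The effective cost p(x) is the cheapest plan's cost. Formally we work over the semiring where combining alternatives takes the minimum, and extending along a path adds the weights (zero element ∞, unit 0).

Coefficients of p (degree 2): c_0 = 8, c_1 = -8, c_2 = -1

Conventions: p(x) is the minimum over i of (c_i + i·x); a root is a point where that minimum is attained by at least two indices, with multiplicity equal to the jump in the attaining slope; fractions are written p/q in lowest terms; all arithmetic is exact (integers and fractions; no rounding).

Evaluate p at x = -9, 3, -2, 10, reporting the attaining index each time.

p(-9) = min(8+0·(-9)=8, -8+1·(-9)=-17, -1+2·(-9)=-19) = -19 (attained by i=2)
p(3) = min(8+0·3=8, -8+1·3=-5, -1+2·3=5) = -5 (attained by i=1)
p(-2) = min(8+0·(-2)=8, -8+1·(-2)=-10, -1+2·(-2)=-5) = -10 (attained by i=1)
p(10) = min(8+0·10=8, -8+1·10=2, -1+2·10=19) = 2 (attained by i=1)
Answer: p(-9) = -19; p(3) = -5; p(-2) = -10; p(10) = 2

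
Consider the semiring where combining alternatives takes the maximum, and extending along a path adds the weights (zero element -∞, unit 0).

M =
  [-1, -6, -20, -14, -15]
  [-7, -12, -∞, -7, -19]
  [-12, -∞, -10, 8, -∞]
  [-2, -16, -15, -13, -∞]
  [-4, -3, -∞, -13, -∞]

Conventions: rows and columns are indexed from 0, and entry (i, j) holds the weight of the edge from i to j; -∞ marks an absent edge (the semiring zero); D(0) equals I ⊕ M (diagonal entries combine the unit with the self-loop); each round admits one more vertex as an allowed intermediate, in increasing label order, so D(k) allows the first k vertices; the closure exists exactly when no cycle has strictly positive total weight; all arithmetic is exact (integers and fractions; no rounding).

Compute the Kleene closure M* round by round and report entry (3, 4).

D(0):
  [0, -6, -20, -14, -15]
  [-7, 0, -∞, -7, -19]
  [-12, -∞, 0, 8, -∞]
  [-2, -16, -15, 0, -∞]
  [-4, -3, -∞, -13, 0]
D(1):
  [0, -6, -20, -14, -15]
  [-7, 0, -27, -7, -19]
  [-12, -18, 0, 8, -27]
  [-2, -8, -15, 0, -17]
  [-4, -3, -24, -13, 0]
D(2):
  [0, -6, -20, -13, -15]
  [-7, 0, -27, -7, -19]
  [-12, -18, 0, 8, -27]
  [-2, -8, -15, 0, -17]
  [-4, -3, -24, -10, 0]
D(3):
  [0, -6, -20, -12, -15]
  [-7, 0, -27, -7, -19]
  [-12, -18, 0, 8, -27]
  [-2, -8, -15, 0, -17]
  [-4, -3, -24, -10, 0]
D(4):
  [0, -6, -20, -12, -15]
  [-7, 0, -22, -7, -19]
  [6, 0, 0, 8, -9]
  [-2, -8, -15, 0, -17]
  [-4, -3, -24, -10, 0]
D(5):
  [0, -6, -20, -12, -15]
  [-7, 0, -22, -7, -19]
  [6, 0, 0, 8, -9]
  [-2, -8, -15, 0, -17]
  [-4, -3, -24, -10, 0]
Answer: M*[3][4] = -17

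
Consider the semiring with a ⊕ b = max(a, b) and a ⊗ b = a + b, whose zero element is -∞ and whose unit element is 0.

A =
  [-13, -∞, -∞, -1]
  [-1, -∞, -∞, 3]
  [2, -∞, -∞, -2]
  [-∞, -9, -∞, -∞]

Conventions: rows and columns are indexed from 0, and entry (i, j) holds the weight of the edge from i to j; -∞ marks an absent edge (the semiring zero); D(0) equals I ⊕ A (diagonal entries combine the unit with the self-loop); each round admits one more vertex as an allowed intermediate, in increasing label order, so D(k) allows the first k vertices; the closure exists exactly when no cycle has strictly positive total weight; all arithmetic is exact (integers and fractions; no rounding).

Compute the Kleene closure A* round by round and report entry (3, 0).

D(0):
  [0, -∞, -∞, -1]
  [-1, 0, -∞, 3]
  [2, -∞, 0, -2]
  [-∞, -9, -∞, 0]
D(1):
  [0, -∞, -∞, -1]
  [-1, 0, -∞, 3]
  [2, -∞, 0, 1]
  [-∞, -9, -∞, 0]
D(2):
  [0, -∞, -∞, -1]
  [-1, 0, -∞, 3]
  [2, -∞, 0, 1]
  [-10, -9, -∞, 0]
D(3):
  [0, -∞, -∞, -1]
  [-1, 0, -∞, 3]
  [2, -∞, 0, 1]
  [-10, -9, -∞, 0]
D(4):
  [0, -10, -∞, -1]
  [-1, 0, -∞, 3]
  [2, -8, 0, 1]
  [-10, -9, -∞, 0]
Answer: A*[3][0] = -10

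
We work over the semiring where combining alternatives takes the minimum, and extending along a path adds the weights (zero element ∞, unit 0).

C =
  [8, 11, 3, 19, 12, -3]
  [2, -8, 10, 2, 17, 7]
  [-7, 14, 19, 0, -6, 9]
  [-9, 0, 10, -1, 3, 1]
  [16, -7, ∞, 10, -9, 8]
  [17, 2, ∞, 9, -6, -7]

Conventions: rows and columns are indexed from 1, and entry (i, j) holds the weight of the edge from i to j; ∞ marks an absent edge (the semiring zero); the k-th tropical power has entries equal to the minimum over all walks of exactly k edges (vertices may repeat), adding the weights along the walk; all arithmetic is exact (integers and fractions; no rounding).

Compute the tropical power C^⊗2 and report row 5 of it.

C^⊗2:
  [-4, -1, 11, 3, -9, -10]
  [-7, -16, 2, -6, 1, -1]
  [-9, -13, -4, -1, -15, -10]
  [-10, -8, -6, -2, -6, -12]
  [-5, -16, 3, -5, -18, -1]
  [0, -13, 12, 2, -15, -14]
Answer: row 5 of C^⊗2 = [-5, -16, 3, -5, -18, -1]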